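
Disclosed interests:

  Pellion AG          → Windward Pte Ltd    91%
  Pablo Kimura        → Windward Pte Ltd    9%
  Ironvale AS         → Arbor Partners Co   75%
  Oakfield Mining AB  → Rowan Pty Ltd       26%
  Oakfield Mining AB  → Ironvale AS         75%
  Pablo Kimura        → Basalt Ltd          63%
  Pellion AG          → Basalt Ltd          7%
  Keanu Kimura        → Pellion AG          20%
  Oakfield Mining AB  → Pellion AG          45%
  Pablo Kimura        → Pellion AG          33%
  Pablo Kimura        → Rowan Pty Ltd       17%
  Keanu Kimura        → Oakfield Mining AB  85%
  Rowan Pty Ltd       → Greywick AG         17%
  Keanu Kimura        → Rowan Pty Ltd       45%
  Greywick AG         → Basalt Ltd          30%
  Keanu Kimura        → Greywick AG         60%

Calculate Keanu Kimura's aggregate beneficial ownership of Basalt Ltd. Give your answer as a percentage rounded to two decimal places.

Keanu reaches Basalt along 5 paths.
Via Oakfield → Pellion: 85% × 45% × 7% = 2.6775%.
Via Pellion: 20% × 7% = 1.4%.
Via Greywick: 60% × 30% = 18%.
Via Oakfield → Rowan → Greywick: 85% × 26% × 17% × 30% = 1.1271%.
Via Rowan → Greywick: 45% × 17% × 30% = 2.295%.
Total: 2.6775% + 1.4% + 18% + 1.1271% + 2.295% = 25.4996%.
Rounded: 25.50%.

25.50%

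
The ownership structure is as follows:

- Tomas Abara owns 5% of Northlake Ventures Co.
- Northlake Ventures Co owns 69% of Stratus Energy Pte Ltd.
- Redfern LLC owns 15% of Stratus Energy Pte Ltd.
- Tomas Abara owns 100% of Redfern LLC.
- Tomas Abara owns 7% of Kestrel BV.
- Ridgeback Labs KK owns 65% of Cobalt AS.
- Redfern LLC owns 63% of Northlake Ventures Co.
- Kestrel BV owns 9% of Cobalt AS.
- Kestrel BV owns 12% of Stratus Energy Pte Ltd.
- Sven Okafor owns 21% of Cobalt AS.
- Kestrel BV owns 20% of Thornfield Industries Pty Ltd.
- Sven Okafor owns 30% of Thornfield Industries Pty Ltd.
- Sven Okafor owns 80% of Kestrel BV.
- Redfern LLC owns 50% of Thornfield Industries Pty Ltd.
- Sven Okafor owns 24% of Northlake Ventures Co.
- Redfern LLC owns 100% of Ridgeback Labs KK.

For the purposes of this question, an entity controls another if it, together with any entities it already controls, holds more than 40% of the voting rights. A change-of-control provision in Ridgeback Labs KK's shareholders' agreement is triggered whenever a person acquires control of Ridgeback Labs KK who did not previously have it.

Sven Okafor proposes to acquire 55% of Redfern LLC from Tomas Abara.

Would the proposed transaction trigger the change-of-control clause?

The purchase adds only to Sven's holdings (Tomas's stake shrinks), so Sven is the only person who could newly come to control Ridgeback.
Sven holds 80% of Kestrel, so Sven controls Kestrel.
Kestrel and Sven together hold 20% + 30% = 50% of Thornfield, so Sven controls Thornfield.
Neither Sven nor any entity Sven controls holds any voting interest in Ridgeback.
So before the transaction, Sven does not control Ridgeback.
After the purchase, Sven holds 55% of Redfern directly, and Tomas's stake falls to 45%.
Sven holds 55% of Redfern, so Sven controls Redfern.
Redfern holds 100% of Ridgeback, so Sven controls Ridgeback.
Sven did not control Ridgeback before and does after, so the clause is triggered.

Yes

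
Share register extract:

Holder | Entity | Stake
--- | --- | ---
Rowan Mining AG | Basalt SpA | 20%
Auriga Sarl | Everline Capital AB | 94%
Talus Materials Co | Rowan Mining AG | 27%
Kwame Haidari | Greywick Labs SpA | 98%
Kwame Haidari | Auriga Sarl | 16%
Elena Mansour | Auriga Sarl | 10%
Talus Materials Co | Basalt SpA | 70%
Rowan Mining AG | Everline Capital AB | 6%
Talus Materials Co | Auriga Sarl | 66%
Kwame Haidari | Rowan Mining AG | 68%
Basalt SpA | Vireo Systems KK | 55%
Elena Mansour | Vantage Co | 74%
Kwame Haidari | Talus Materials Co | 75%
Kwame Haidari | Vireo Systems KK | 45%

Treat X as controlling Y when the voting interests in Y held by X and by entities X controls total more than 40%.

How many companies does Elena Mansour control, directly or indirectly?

Elena holds 74% of Vantage, so Elena controls Vantage.
No other company's threshold is met.
Elena controls 1 company.

1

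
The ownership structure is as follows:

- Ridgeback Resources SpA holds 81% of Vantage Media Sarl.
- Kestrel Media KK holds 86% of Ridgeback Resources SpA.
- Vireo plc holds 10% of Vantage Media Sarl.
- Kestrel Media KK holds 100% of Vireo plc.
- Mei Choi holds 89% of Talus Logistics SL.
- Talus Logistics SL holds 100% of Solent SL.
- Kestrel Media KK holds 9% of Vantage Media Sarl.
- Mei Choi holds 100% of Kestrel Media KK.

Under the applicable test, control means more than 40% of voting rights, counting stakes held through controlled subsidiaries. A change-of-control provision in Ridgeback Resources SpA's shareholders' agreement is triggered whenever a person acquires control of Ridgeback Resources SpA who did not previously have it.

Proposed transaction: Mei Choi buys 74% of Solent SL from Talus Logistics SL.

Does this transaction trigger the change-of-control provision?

The purchase adds only to Mei's holdings (Talus's stake shrinks), so Mei is the only person who could newly come to control Ridgeback.
Mei holds 100% of Kestrel, so Mei controls Kestrel.
Kestrel holds 86% of Ridgeback, so Mei controls Ridgeback.
So Mei already controls Ridgeback before the transaction.
After the purchase, Mei holds 74% of Solent directly, and Talus's stake falls to 26%.
Mei controlled Ridgeback already, so this is not a new person acquiring control; every other person's position is unchanged or reduced.
No new person acquires control, so the clause is not triggered.

No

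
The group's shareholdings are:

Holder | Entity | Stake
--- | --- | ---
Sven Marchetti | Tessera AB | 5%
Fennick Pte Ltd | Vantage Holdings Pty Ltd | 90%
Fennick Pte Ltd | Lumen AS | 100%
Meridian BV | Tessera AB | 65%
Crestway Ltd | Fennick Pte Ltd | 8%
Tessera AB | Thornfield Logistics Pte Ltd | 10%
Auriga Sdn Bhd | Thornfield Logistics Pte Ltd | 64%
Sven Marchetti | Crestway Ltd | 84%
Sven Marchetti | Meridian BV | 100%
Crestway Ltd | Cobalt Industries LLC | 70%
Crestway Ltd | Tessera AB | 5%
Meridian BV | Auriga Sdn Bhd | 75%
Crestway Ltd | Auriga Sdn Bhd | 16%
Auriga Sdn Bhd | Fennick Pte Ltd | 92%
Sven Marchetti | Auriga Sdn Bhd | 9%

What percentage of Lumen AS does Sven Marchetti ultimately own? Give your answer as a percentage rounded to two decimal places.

96.36%

Sven reaches Lumen along 4 paths.
Via Crestway → Auriga → Fennick: 84% × 16% × 92% × 100% = 12.3648%.
Via Auriga → Fennick: 9% × 92% × 100% = 8.28%.
Via Meridian → Auriga → Fennick: 100% × 75% × 92% × 100% = 69%.
Via Crestway → Fennick: 84% × 8% × 100% = 6.72%.
Total: 12.3648% + 8.28% + 69% + 6.72% = 96.3648%.
Rounded: 96.36%.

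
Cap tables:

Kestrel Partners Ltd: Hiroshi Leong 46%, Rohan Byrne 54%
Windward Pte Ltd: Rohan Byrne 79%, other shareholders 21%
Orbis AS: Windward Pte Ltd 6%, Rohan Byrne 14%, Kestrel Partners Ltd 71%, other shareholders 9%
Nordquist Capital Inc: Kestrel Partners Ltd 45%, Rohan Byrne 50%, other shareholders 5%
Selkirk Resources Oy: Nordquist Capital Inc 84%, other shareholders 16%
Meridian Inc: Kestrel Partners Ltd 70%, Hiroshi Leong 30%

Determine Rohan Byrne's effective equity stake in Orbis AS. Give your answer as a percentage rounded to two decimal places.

57.08%

Rohan reaches Orbis along 3 paths.
Via Windward: 79% × 6% = 4.74%.
Direct stake: 14% = 14%.
Via Kestrel: 54% × 71% = 38.34%.
Total: 4.74% + 14% + 38.34% = 57.08%.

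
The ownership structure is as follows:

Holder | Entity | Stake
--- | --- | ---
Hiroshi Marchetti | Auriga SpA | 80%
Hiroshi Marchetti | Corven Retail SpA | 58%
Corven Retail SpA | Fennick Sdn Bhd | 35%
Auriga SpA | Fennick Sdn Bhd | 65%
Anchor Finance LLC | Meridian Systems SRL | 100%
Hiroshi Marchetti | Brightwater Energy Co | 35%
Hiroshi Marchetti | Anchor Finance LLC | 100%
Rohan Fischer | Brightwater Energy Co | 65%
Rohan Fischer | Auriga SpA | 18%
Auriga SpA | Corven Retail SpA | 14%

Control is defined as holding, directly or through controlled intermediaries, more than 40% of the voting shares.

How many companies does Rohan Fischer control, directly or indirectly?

1

Rohan holds 65% of Brightwater, so Rohan controls Brightwater.
No other company's threshold is met.
Rohan controls 1 company.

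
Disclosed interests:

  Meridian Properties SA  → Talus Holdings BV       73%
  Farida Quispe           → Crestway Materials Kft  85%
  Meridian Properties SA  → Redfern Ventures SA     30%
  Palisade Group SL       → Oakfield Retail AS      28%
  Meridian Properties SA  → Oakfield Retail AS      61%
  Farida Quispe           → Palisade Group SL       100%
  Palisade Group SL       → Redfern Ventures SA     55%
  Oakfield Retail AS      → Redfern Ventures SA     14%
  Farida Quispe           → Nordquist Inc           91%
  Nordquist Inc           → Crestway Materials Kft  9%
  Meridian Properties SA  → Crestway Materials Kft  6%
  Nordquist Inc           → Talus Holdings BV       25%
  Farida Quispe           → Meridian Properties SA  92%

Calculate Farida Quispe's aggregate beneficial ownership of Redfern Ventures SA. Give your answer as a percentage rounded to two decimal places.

94.38%

Farida reaches Redfern along 4 paths.
Via Palisade: 100% × 55% = 55%.
Via Palisade → Oakfield: 100% × 28% × 14% = 3.92%.
Via Meridian → Oakfield: 92% × 61% × 14% = 7.8568%.
Via Meridian: 92% × 30% = 27.6%.
Total: 55% + 3.92% + 7.8568% + 27.6% = 94.3768%.
Rounded: 94.38%.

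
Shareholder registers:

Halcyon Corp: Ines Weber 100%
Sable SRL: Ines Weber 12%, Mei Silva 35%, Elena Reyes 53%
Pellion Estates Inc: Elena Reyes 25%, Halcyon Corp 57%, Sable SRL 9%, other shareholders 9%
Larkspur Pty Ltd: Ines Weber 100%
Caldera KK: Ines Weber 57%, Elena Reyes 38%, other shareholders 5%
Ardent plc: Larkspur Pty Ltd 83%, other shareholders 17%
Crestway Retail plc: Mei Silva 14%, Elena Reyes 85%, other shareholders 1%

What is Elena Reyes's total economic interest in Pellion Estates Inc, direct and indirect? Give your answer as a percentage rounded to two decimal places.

Elena reaches Pellion along 2 paths.
Direct stake: 25% = 25%.
Via Sable: 53% × 9% = 4.77%.
Total: 25% + 4.77% = 29.77%.

29.77%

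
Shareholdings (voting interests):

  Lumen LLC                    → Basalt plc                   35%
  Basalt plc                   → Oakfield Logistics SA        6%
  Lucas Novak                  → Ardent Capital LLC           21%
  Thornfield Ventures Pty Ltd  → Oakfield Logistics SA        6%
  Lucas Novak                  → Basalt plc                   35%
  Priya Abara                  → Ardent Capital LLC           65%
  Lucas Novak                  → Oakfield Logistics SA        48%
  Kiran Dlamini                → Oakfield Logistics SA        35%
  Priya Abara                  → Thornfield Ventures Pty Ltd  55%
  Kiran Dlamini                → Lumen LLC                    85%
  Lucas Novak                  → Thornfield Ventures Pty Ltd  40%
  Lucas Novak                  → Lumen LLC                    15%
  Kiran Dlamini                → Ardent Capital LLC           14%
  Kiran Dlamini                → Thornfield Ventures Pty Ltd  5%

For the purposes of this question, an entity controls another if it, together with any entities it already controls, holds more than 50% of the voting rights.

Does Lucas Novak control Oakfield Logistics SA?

No

Lucas's largest direct stake is 48% in Oakfield, which does not meet the threshold, so Lucas controls no company.
In Oakfield, Lucas's side holds only 48%, not > 50%.
So Lucas does not control Oakfield.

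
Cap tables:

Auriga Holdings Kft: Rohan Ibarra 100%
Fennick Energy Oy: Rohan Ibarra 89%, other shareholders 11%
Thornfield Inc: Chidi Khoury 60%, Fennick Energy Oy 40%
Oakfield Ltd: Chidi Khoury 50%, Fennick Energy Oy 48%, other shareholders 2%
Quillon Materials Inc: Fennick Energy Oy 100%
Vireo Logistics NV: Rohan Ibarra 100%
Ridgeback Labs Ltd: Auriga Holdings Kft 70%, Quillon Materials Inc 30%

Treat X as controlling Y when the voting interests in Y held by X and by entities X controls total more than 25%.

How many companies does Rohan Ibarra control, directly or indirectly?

Rohan holds 100% of Auriga, so Rohan controls Auriga.
Rohan holds 89% of Fennick, so Rohan controls Fennick.
Fennick holds 40% of Thornfield, so Rohan controls Thornfield.
Fennick holds 48% of Oakfield, so Rohan controls Oakfield.
Fennick holds 100% of Quillon, so Rohan controls Quillon.
Rohan holds 100% of Vireo, so Rohan controls Vireo.
Auriga and Quillon together hold 70% + 30% = 100% of Ridgeback, so Rohan controls Ridgeback.
Rohan controls 7 companies.

7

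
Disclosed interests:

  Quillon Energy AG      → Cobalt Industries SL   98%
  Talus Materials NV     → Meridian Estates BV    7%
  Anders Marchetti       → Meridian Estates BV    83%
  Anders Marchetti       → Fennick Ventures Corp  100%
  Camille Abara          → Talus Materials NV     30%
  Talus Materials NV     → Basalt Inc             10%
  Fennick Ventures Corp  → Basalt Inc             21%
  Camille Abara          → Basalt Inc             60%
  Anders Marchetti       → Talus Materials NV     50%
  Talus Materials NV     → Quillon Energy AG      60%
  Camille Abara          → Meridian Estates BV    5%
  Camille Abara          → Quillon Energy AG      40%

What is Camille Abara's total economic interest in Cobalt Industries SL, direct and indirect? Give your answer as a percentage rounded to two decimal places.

56.84%

Camille reaches Cobalt along 2 paths.
Via Talus → Quillon: 30% × 60% × 98% = 17.64%.
Via Quillon: 40% × 98% = 39.2%.
Total: 17.64% + 39.2% = 56.84%.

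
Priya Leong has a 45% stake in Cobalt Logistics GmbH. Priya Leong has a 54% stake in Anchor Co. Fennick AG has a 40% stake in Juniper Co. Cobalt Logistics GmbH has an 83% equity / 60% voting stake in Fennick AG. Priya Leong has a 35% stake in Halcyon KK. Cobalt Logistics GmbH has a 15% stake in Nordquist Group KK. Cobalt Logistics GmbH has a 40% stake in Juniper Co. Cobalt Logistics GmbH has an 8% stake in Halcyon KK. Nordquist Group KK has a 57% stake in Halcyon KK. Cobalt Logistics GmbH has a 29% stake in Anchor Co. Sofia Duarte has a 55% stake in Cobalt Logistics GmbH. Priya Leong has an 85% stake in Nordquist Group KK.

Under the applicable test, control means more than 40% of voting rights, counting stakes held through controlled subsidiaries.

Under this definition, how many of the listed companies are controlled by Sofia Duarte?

3

Sofia holds 55% of Cobalt, so Sofia controls Cobalt.
Cobalt holds 60% of Fennick, so Sofia controls Fennick.
Cobalt and Fennick together hold 40% + 40% = 80% of Juniper, so Sofia controls Juniper.
No other company's threshold is met.
Sofia controls 3 companies.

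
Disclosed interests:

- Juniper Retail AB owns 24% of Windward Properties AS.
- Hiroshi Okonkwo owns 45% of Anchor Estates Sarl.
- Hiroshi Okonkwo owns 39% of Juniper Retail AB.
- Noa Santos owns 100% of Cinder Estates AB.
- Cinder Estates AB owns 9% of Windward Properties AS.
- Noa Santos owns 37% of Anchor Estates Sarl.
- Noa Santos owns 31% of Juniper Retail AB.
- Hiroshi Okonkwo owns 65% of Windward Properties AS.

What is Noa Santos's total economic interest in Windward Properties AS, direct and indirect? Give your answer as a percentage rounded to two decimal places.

Noa reaches Windward along 2 paths.
Via Cinder: 100% × 9% = 9%.
Via Juniper: 31% × 24% = 7.44%.
Total: 9% + 7.44% = 16.44%.

16.44%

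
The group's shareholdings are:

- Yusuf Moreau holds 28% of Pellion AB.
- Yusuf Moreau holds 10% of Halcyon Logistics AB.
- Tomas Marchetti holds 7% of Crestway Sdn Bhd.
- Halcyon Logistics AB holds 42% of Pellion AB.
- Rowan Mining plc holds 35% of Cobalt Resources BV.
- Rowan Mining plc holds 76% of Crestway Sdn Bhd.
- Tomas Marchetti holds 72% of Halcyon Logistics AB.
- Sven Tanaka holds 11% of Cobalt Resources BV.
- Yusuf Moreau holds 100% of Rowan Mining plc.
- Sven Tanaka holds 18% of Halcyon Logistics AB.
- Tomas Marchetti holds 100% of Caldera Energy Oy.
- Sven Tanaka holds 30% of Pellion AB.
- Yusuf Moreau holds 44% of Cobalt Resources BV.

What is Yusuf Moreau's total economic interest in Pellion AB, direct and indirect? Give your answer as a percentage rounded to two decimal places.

Yusuf reaches Pellion along 2 paths.
Via Halcyon: 10% × 42% = 4.2%.
Direct stake: 28% = 28%.
Total: 4.2% + 28% = 32.2%.
Rounded: 32.20%.

32.20%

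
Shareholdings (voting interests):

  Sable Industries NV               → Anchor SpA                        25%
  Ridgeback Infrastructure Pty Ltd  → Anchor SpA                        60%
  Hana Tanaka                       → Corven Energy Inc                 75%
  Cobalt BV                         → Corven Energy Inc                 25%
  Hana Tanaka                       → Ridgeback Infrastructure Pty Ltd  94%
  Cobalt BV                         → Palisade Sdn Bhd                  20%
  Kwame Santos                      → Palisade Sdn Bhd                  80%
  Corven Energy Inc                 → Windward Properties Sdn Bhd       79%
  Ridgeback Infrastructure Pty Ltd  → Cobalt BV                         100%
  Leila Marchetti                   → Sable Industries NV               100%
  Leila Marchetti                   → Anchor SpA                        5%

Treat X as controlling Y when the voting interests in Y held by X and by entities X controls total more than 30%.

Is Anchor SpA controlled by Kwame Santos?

No

Kwame holds 80% of Palisade, so Kwame controls Palisade.
Neither Kwame nor any entity Kwame controls holds any voting interest in Anchor.
So Kwame does not control Anchor.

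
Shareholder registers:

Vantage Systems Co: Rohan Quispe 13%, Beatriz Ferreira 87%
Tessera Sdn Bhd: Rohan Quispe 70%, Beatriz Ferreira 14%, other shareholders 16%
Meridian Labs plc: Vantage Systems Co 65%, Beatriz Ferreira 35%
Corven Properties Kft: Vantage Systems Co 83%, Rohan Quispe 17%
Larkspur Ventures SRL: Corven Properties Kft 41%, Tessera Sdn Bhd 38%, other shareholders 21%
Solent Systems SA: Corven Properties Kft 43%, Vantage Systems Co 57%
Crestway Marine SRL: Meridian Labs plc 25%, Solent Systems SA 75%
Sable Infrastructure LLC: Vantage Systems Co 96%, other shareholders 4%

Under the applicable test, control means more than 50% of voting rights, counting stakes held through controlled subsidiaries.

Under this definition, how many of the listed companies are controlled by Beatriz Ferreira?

6

Beatriz holds 87% of Vantage, so Beatriz controls Vantage.
Vantage and Beatriz together hold 65% + 35% = 100% of Meridian, so Beatriz controls Meridian.
Vantage holds 83% of Corven, so Beatriz controls Corven.
Corven and Vantage together hold 43% + 57% = 100% of Solent, so Beatriz controls Solent.
Meridian and Solent together hold 25% + 75% = 100% of Crestway, so Beatriz controls Crestway.
Vantage holds 96% of Sable, so Beatriz controls Sable.
No other company's threshold is met.
Beatriz controls 6 companies.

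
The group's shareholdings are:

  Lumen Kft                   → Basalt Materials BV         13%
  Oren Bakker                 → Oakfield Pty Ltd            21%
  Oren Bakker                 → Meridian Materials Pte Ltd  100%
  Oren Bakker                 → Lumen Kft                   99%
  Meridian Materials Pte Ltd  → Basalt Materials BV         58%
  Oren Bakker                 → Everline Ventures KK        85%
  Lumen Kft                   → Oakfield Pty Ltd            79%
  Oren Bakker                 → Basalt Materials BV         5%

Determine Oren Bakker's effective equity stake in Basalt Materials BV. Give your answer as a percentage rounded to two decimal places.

75.87%

Oren reaches Basalt along 3 paths.
Direct stake: 5% = 5%.
Via Meridian: 100% × 58% = 58%.
Via Lumen: 99% × 13% = 12.87%.
Total: 5% + 58% + 12.87% = 75.87%.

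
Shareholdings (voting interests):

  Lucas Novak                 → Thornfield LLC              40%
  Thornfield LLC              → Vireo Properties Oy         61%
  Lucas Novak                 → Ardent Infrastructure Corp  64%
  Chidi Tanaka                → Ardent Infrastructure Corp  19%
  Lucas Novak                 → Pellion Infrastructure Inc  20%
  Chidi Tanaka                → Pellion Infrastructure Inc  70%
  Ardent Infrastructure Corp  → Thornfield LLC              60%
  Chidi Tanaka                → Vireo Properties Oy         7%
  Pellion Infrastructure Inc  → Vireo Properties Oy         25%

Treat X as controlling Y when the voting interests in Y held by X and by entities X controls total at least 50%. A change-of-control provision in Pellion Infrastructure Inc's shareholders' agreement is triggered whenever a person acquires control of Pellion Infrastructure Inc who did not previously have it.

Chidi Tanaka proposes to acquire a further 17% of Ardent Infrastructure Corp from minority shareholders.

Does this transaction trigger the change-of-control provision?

No

The purchase changes only Chidi's holdings, so Chidi is the only person who could newly come to control Pellion.
Chidi holds 70% of Pellion, so Chidi controls Pellion.
So Chidi already controls Pellion before the transaction.
After the purchase, Chidi's direct stake in Ardent rises to 19% + 17% = 36%.
Chidi controlled Pellion already, so this is not a new person acquiring control; every other person's position is unchanged or reduced.
No new person acquires control, so the clause is not triggered.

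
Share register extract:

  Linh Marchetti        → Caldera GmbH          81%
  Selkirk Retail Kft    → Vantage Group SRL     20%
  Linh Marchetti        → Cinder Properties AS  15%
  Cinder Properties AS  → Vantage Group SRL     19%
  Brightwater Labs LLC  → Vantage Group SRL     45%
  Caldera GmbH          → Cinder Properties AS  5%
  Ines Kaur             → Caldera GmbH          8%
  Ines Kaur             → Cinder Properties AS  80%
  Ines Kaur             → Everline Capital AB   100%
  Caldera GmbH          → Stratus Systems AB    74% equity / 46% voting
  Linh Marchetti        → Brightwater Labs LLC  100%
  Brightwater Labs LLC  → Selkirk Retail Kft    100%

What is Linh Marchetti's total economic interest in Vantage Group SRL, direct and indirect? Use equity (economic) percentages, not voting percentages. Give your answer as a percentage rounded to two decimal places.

68.62%

Linh reaches Vantage along 4 paths.
Via Cinder: 15% × 19% = 2.85%.
Via Caldera → Cinder: 81% × 5% × 19% = 0.7695%.
Via Brightwater: 100% × 45% = 45%.
Via Brightwater → Selkirk: 100% × 100% × 20% = 20%.
Total: 2.85% + 0.7695% + 45% + 20% = 68.6195%.
Rounded: 68.62%.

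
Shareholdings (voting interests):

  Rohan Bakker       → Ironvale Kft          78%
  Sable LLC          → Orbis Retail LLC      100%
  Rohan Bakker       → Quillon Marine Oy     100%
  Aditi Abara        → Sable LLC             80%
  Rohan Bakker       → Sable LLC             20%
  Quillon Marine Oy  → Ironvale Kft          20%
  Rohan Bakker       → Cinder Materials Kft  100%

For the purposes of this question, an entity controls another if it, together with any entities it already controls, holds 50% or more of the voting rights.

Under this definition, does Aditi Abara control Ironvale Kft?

No

Aditi holds 80% of Sable, so Aditi controls Sable.
Sable holds 100% of Orbis, so Aditi controls Orbis.
Neither Aditi nor any entity Aditi controls holds any voting interest in Ironvale.
So Aditi does not control Ironvale.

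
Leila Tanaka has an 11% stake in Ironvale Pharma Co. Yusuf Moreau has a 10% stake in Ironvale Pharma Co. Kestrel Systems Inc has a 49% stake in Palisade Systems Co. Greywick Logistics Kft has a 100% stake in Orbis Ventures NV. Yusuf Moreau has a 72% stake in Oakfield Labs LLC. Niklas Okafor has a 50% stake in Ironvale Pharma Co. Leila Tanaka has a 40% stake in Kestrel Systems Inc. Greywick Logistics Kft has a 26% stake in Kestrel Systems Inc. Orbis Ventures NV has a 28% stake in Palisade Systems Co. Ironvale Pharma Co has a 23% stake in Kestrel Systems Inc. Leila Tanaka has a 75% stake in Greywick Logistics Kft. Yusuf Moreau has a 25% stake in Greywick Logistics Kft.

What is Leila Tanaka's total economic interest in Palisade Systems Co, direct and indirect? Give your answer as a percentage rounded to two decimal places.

51.39%

Leila reaches Palisade along 4 paths.
Via Ironvale → Kestrel: 11% × 23% × 49% = 1.2397%.
Via Greywick → Kestrel: 75% × 26% × 49% = 9.555%.
Via Kestrel: 40% × 49% = 19.6%.
Via Greywick → Orbis: 75% × 100% × 28% = 21%.
Total: 1.2397% + 9.555% + 19.6% + 21% = 51.3947%.
Rounded: 51.39%.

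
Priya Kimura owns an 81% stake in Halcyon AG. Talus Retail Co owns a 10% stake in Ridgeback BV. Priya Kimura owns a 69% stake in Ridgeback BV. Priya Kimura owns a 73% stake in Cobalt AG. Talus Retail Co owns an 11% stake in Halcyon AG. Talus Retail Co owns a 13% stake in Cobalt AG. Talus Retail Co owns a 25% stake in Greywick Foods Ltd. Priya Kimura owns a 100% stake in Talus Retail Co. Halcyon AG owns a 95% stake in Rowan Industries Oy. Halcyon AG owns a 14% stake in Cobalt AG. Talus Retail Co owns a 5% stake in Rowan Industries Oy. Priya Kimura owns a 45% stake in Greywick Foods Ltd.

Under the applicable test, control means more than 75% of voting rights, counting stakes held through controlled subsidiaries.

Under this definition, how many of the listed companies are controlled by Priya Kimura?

5

Priya holds 100% of Talus, so Priya controls Talus.
Priya and Talus together hold 81% + 11% = 92% of Halcyon, so Priya controls Halcyon.
Priya and Talus together hold 69% + 10% = 79% of Ridgeback, so Priya controls Ridgeback.
Halcyon and Talus together hold 95% + 5% = 100% of Rowan, so Priya controls Rowan.
Priya and Halcyon and Talus together hold 73% + 14% + 13% = 100% of Cobalt, so Priya controls Cobalt.
No other company's threshold is met.
Priya controls 5 companies.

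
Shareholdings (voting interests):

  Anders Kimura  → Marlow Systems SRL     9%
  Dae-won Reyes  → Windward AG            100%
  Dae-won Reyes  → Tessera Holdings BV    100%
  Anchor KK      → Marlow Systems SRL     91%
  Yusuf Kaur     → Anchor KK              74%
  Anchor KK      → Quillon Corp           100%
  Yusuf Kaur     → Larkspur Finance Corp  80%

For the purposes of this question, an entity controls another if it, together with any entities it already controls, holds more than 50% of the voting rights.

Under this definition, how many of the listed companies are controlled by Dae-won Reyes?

Dae-won holds 100% of Tessera, so Dae-won controls Tessera.
Dae-won holds 100% of Windward, so Dae-won controls Windward.
No other company's threshold is met.
Dae-won controls 2 companies.

2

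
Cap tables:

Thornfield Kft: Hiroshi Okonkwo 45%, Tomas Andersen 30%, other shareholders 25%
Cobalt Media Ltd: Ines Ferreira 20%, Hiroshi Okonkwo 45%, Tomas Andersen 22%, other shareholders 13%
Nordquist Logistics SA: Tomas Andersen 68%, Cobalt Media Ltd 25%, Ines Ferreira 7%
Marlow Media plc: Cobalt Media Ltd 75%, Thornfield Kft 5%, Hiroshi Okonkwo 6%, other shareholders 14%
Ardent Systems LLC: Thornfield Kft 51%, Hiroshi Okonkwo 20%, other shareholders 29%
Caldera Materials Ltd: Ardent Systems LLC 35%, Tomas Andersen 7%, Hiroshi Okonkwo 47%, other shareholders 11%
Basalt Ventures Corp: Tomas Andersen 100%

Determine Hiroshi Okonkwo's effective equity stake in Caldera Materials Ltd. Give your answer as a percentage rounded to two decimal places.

Hiroshi reaches Caldera along 3 paths.
Via Thornfield → Ardent: 45% × 51% × 35% = 8.0325%.
Via Ardent: 20% × 35% = 7%.
Direct stake: 47% = 47%.
Total: 8.0325% + 7% + 47% = 62.0325%.
Rounded: 62.03%.

62.03%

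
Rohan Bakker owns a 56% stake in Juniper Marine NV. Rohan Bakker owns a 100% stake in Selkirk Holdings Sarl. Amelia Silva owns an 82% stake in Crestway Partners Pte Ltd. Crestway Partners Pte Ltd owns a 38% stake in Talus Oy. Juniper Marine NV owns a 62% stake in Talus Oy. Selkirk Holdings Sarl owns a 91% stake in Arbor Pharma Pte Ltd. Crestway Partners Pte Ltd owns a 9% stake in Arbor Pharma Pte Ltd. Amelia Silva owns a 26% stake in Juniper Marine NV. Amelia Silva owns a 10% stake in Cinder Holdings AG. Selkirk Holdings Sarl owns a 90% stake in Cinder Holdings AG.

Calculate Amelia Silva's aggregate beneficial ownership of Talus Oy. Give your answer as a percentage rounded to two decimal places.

Amelia reaches Talus along 2 paths.
Via Crestway: 82% × 38% = 31.16%.
Via Juniper: 26% × 62% = 16.12%.
Total: 31.16% + 16.12% = 47.28%.

47.28%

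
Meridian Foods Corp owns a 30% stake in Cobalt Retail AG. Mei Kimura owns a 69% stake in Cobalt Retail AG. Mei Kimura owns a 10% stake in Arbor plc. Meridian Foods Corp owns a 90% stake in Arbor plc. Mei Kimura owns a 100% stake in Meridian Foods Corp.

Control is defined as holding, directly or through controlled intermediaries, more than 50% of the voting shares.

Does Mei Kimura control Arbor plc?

Mei holds 100% of Meridian, so Mei controls Meridian.
Meridian and Mei together hold 90% + 10% = 100% of Arbor, so Mei controls Arbor.

Yes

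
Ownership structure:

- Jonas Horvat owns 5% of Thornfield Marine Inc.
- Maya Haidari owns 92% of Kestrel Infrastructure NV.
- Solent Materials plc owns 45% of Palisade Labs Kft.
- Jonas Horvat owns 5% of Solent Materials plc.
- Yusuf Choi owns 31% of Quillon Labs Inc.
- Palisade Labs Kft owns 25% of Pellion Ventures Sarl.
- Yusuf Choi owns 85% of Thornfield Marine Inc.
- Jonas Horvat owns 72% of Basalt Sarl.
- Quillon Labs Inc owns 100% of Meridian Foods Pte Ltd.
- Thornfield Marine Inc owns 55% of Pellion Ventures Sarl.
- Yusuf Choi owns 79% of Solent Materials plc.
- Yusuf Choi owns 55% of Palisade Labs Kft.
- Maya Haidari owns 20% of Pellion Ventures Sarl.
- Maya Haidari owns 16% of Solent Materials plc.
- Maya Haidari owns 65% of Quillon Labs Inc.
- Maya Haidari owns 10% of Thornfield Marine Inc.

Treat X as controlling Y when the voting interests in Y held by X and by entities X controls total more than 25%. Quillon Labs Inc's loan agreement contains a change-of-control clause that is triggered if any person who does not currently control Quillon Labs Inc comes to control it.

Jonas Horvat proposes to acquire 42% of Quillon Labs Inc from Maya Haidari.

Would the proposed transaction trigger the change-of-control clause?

The purchase adds only to Jonas's holdings (Maya's stake shrinks), so Jonas is the only person who could newly come to control Quillon.
Jonas holds 72% of Basalt, so Jonas controls Basalt.
Neither Jonas nor any entity Jonas controls holds any voting interest in Quillon.
So before the transaction, Jonas does not control Quillon.
After the purchase, Jonas holds 42% of Quillon directly, and Maya's stake falls to 23%.
Jonas holds 42% of Quillon, so Jonas controls Quillon.
Jonas did not control Quillon before and does after, so the clause is triggered.

Yes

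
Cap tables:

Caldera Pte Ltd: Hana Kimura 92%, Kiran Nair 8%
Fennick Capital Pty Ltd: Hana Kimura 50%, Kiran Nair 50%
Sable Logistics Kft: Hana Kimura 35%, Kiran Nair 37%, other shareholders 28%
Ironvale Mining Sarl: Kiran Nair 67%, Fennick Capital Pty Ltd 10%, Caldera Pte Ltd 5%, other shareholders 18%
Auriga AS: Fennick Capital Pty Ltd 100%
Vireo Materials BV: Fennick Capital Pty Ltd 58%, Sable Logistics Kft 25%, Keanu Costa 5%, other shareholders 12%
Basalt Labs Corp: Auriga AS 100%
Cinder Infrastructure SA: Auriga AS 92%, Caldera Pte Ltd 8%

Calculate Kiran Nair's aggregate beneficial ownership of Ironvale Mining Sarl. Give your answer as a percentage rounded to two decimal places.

Kiran reaches Ironvale along 3 paths.
Direct stake: 67% = 67%.
Via Fennick: 50% × 10% = 5%.
Via Caldera: 8% × 5% = 0.4%.
Total: 67% + 5% + 0.4% = 72.4%.
Rounded: 72.40%.

72.40%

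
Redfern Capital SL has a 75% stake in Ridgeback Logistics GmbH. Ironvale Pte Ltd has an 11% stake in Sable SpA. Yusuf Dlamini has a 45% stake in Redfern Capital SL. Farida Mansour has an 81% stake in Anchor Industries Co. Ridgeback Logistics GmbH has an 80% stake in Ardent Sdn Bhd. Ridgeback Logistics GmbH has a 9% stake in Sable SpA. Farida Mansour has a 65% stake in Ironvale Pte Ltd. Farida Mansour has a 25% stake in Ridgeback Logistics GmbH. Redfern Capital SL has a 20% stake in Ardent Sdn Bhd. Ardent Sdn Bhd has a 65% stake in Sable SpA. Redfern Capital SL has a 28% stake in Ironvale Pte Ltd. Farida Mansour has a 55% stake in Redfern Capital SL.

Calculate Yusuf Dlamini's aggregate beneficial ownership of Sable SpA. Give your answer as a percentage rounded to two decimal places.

Yusuf reaches Sable along 4 paths.
Via Redfern → Ridgeback: 45% × 75% × 9% = 3.0375%.
Via Redfern → Ridgeback → Ardent: 45% × 75% × 80% × 65% = 17.55%.
Via Redfern → Ardent: 45% × 20% × 65% = 5.85%.
Via Redfern → Ironvale: 45% × 28% × 11% = 1.386%.
Total: 3.0375% + 17.55% + 5.85% + 1.386% = 27.8235%.
Rounded: 27.82%.

27.82%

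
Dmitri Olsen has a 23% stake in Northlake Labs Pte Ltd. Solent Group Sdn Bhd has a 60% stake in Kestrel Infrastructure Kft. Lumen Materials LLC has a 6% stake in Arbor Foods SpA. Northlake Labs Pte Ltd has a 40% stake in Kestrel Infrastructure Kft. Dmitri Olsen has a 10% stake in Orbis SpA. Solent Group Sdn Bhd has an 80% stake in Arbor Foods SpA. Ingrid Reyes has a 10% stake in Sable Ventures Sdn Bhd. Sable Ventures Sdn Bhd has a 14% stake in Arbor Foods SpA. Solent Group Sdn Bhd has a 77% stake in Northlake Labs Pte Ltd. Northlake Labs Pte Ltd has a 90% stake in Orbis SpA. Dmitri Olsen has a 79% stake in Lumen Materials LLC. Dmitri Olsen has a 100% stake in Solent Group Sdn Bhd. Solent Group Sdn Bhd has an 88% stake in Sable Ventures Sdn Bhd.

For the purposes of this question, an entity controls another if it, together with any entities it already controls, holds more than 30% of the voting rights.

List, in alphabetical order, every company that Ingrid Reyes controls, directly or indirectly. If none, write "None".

Ingrid's largest direct stake is 10% in Sable, which does not meet the threshold.

None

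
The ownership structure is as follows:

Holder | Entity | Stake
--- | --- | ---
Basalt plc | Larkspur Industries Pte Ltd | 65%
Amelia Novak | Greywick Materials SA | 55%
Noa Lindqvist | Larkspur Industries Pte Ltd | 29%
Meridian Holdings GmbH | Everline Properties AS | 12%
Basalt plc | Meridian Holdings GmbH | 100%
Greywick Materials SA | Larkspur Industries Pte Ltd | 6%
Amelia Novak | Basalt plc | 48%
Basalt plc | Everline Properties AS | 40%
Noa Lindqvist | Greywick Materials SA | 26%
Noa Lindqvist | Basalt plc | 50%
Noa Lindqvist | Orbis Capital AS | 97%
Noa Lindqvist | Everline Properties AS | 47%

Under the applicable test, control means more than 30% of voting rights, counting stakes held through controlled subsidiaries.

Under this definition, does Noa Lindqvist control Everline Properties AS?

Noa holds 50% of Basalt, so Noa controls Basalt.
Basalt holds 100% of Meridian, so Noa controls Meridian.
Meridian and Noa and Basalt together hold 12% + 47% + 40% = 99% of Everline, so Noa controls Everline.

Yes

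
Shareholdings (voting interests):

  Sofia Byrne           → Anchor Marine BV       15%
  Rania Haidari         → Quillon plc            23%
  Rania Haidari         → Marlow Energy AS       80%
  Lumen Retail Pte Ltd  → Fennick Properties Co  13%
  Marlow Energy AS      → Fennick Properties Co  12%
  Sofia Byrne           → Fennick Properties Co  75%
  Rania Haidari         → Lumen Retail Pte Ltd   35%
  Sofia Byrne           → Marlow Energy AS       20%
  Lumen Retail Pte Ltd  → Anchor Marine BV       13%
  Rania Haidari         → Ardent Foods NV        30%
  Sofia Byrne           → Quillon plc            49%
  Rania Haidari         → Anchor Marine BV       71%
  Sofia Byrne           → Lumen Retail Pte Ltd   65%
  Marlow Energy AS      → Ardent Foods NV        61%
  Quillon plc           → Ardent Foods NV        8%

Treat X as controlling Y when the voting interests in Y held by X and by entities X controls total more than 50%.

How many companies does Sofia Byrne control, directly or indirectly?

2

Sofia holds 65% of Lumen, so Sofia controls Lumen.
Lumen and Sofia together hold 13% + 75% = 88% of Fennick, so Sofia controls Fennick.
No other company's threshold is met.
Sofia controls 2 companies.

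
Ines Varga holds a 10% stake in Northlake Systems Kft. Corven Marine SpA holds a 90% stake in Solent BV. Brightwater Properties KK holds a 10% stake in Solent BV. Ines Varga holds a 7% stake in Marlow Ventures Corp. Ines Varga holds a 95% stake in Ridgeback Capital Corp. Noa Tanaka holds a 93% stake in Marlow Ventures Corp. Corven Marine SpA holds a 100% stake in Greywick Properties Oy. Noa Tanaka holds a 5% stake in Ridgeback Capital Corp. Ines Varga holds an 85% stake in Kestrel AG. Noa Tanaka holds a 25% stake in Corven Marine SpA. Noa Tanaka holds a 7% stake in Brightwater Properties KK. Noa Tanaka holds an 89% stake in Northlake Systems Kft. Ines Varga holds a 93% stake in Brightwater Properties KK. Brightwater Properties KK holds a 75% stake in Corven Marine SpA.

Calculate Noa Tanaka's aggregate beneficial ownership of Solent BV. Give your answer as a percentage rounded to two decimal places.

27.93%

Noa reaches Solent along 3 paths.
Via Brightwater: 7% × 10% = 0.7%.
Via Corven: 25% × 90% = 22.5%.
Via Brightwater → Corven: 7% × 75% × 90% = 4.725%.
Total: 0.7% + 22.5% + 4.725% = 27.925%.
Rounded: 27.93%.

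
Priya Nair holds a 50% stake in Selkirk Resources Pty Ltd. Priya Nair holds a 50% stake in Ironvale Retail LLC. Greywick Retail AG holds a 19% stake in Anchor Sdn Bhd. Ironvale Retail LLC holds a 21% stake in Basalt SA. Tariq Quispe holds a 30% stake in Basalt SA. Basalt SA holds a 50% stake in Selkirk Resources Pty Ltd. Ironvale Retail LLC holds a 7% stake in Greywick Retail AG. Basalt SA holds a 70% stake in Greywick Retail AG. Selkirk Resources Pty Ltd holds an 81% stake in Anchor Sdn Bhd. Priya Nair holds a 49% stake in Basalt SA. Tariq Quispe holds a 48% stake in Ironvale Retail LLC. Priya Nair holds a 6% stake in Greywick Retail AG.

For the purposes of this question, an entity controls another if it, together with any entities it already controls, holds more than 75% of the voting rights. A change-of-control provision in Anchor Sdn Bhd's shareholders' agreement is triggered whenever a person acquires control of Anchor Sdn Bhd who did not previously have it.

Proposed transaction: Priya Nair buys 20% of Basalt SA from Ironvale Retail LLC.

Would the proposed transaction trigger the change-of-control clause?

No

The purchase adds only to Priya's holdings (Ironvale's stake shrinks), so Priya is the only person who could newly come to control Anchor.
Priya's largest direct stake is 50% in Ironvale, which does not meet the threshold, so Priya controls no company.
Neither Priya nor any entity Priya controls holds any voting interest in Anchor.
So before the transaction, Priya does not control Anchor.
After the purchase, Priya's direct stake in Basalt rises to 49% + 20% = 69%, and Ironvale's stake falls to 1%.
Priya's side now holds 69% of Basalt, not > 75%, so Priya still does not control Basalt.
After the transaction, neither Priya nor any entity Priya controls holds a voting interest in Anchor, so Priya still does not control it.
No new person acquires control, so the clause is not triggered.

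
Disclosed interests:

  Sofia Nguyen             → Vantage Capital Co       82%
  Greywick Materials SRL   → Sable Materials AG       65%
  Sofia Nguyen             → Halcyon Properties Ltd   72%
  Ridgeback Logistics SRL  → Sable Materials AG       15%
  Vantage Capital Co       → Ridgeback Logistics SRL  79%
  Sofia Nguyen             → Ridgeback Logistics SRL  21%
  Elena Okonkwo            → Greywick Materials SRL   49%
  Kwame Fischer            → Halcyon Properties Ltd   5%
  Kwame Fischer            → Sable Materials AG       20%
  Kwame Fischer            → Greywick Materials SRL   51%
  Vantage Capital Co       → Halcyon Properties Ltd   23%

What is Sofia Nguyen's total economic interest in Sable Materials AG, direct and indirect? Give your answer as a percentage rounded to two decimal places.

12.87%

Sofia reaches Sable along 2 paths.
Via Ridgeback: 21% × 15% = 3.15%.
Via Vantage → Ridgeback: 82% × 79% × 15% = 9.717%.
Total: 3.15% + 9.717% = 12.867%.
Rounded: 12.87%.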